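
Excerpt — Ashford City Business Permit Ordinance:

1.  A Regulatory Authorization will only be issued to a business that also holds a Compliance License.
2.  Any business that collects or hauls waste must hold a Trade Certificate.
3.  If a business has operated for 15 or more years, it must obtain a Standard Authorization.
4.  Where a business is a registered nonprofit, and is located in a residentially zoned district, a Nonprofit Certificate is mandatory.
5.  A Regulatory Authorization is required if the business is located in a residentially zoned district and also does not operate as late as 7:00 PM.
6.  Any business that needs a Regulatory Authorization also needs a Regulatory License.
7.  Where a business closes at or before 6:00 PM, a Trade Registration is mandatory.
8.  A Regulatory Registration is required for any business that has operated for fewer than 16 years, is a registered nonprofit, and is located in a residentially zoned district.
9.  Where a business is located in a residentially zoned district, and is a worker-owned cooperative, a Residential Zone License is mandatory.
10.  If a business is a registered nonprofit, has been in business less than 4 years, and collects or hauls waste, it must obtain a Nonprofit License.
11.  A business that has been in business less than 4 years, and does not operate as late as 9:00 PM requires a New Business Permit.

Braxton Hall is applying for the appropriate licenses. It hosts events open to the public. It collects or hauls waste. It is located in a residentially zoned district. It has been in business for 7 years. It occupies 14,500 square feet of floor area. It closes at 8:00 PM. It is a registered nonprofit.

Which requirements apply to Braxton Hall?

Nonprofit Certificate, Regulatory Registration, Trade Certificate

1. Regulatory Authorization is not required → no effect.
2. collects or hauls waste → Trade Certificate required.
3. years in business 7 < 15 → Standard Authorization not required.
4. is a registered nonprofit; is located in a residentially zoned district → Nonprofit Certificate required.
5. is located in a residentially zoned district; closes 8:00 PM, after 7:00 PM → Regulatory Authorization not required.
6. Regulatory Authorization is not required → no effect.
7. closes 8:00 PM, after 6:00 PM → Trade Registration not required.
8. years in business 7 < 16; is a registered nonprofit; is located in a residentially zoned district → Regulatory Registration required.
9. is located in a residentially zoned district; is a registered nonprofit (not: is a worker-owned cooperative) → Residential Zone License not required.
10. is a registered nonprofit; years in business 7 ≥ 4; collects or hauls waste → Nonprofit License not required.
11. years in business 7 ≥ 4; closes 8:00 PM, at/before 9:00 PM → New Business Permit not required.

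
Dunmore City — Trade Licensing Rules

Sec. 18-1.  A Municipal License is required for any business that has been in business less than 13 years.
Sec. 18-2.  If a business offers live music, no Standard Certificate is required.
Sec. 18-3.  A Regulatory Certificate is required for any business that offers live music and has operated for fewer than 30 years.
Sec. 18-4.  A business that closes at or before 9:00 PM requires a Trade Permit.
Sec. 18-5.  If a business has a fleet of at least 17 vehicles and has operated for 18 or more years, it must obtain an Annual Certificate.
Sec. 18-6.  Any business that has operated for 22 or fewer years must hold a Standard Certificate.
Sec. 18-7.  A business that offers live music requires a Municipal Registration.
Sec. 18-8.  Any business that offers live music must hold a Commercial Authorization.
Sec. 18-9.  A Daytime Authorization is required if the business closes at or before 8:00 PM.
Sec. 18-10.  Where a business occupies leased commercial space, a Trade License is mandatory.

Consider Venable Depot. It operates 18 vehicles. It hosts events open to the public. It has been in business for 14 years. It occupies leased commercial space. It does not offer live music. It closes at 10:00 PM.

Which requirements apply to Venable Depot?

Sec. 18-1. years in business 14 ≥ 13 → Municipal License not required.
Sec. 18-2. does not offer live music → Standard Certificate exemption does not apply.
Sec. 18-3. does not offer live music; years in business 14 < 30 → Regulatory Certificate not required.
Sec. 18-4. closes 10:00 PM, after 9:00 PM → Trade Permit not required.
Sec. 18-5. vehicles 18 ≥ 17; years in business 14 < 18 → Annual Certificate not required.
Sec. 18-6. years in business 14 ≤ 22 → Standard Certificate required.
Sec. 18-7. does not offer live music → Municipal Registration not required.
Sec. 18-8. does not offer live music → Commercial Authorization not required.
Sec. 18-9. closes 10:00 PM, after 8:00 PM → Daytime Authorization not required.
Sec. 18-10. occupies leased commercial space → Trade License required.

Standard Certificate, Trade License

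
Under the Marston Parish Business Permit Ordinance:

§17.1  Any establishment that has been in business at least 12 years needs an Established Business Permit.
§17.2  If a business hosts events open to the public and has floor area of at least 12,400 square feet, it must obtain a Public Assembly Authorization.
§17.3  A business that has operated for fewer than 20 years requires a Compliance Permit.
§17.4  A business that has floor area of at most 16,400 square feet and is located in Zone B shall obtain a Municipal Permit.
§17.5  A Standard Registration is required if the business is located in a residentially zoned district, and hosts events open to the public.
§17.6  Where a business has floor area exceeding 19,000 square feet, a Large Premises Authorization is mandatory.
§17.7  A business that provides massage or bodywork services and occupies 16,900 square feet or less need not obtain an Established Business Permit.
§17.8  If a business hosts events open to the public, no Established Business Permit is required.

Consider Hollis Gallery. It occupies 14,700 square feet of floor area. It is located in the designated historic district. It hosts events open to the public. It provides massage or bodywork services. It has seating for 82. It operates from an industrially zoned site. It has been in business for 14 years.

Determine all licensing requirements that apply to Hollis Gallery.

§17.1 years in business 14 ≥ 12 → Established Business Permit required.
§17.2 hosts events open to the public; floor area 14,700 square feet ≥ 12,400 square feet → Public Assembly Authorization required.
§17.3 years in business 14 < 20 → Compliance Permit required.
§17.4 floor area 14,700 square feet ≤ 16,400 square feet; is located in the designated historic district (not: is located in Zone B) → Municipal Permit not required.
§17.5 is located in the designated historic district (not: is located in a residentially zoned district); hosts events open to the public → Standard Registration not required.
§17.6 floor area 14,700 square feet ≤ 19,000 square feet → Large Premises Authorization not required.
§17.7 provides massage or bodywork services; floor area 14,700 square feet ≤ 16,900 square feet → exempt from Established Business Permit.
§17.8 hosts events open to the public → exempt from Established Business Permit.

Compliance Permit, Public Assembly Authorization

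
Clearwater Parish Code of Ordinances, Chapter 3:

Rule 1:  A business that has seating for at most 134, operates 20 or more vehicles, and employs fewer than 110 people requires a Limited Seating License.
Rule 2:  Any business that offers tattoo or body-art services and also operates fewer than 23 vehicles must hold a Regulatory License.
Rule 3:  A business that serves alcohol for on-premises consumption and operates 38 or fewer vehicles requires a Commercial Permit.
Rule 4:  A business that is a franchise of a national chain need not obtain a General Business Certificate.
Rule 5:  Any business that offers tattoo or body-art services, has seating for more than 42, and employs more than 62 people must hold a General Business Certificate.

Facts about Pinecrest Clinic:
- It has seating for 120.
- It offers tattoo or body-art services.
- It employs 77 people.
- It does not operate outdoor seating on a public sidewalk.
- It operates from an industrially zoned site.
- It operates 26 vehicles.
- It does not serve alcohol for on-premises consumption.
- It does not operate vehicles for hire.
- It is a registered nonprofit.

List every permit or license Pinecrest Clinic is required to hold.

General Business Certificate, Limited Seating License

Rule 1: seating 120 ≤ 134; vehicles 26 ≥ 20; employees 77 < 110 → Limited Seating License required.
Rule 2: offers tattoo or body-art services; vehicles 26 ≥ 23 → Regulatory License not required.
Rule 3: does not serve alcohol for on-premises consumption; vehicles 26 ≤ 38 → Commercial Permit not required.
Rule 4: is a registered nonprofit (not: is a franchise of a national chain) → General Business Certificate exemption does not apply.
Rule 5: offers tattoo or body-art services; seating 120 > 42; employees 77 > 62 → General Business Certificate required.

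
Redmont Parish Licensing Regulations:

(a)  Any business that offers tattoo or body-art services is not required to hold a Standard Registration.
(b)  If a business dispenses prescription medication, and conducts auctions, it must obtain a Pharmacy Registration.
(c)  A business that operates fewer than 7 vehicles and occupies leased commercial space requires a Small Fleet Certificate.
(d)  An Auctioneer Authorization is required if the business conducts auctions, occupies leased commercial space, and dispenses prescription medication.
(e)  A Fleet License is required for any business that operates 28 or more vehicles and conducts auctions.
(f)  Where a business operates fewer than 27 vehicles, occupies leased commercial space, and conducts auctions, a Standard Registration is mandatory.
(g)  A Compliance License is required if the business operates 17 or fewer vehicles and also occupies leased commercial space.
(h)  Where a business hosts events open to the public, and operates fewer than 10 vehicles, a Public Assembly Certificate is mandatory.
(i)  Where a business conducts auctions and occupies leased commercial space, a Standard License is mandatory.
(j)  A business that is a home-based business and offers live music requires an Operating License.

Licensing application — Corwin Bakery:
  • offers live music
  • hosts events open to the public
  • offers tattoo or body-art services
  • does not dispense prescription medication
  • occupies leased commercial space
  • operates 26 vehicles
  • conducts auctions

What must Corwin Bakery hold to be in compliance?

(a) offers tattoo or body-art services → exempt from Standard Registration.
(b) does not dispense prescription medication; conducts auctions → Pharmacy Registration not required.
(c) vehicles 26 ≥ 7; occupies leased commercial space → Small Fleet Certificate not required.
(d) conducts auctions; occupies leased commercial space; does not dispense prescription medication → Auctioneer Authorization not required.
(e) vehicles 26 < 28; conducts auctions → Fleet License not required.
(f) vehicles 26 < 27; occupies leased commercial space; conducts auctions → Standard Registration required.
(g) vehicles 26 > 17; occupies leased commercial space → Compliance License not required.
(h) hosts events open to the public; vehicles 26 ≥ 10 → Public Assembly Certificate not required.
(i) conducts auctions; occupies leased commercial space → Standard License required.
(j) occupies leased commercial space (not: is a home-based business); offers live music → Operating License not required.

Standard License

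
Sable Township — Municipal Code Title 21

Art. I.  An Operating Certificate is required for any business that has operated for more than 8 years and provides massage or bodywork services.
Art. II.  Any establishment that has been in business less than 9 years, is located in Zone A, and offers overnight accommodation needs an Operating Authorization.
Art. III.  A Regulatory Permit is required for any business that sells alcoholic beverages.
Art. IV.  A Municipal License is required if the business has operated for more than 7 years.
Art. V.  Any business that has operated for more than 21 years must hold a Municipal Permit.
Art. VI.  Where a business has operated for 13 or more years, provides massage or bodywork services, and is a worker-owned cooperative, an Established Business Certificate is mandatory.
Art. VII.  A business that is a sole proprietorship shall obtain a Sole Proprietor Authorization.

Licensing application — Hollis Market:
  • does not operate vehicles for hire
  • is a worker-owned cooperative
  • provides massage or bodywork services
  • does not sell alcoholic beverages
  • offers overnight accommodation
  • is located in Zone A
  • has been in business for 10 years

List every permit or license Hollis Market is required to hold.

Art. I. years in business 10 > 8; provides massage or bodywork services → Operating Certificate required.
Art. II. years in business 10 ≥ 9; is located in Zone A; offers overnight accommodation → Operating Authorization not required.
Art. III. does not sell alcoholic beverages → Regulatory Permit not required.
Art. IV. years in business 10 > 7 → Municipal License required.
Art. V. years in business 10 ≤ 21 → Municipal Permit not required.
Art. VI. years in business 10 < 13; provides massage or bodywork services; is a worker-owned cooperative → Established Business Certificate not required.
Art. VII. is a worker-owned cooperative (not: is a sole proprietorship) → Sole Proprietor Authorization not required.

Municipal License, Operating Certificate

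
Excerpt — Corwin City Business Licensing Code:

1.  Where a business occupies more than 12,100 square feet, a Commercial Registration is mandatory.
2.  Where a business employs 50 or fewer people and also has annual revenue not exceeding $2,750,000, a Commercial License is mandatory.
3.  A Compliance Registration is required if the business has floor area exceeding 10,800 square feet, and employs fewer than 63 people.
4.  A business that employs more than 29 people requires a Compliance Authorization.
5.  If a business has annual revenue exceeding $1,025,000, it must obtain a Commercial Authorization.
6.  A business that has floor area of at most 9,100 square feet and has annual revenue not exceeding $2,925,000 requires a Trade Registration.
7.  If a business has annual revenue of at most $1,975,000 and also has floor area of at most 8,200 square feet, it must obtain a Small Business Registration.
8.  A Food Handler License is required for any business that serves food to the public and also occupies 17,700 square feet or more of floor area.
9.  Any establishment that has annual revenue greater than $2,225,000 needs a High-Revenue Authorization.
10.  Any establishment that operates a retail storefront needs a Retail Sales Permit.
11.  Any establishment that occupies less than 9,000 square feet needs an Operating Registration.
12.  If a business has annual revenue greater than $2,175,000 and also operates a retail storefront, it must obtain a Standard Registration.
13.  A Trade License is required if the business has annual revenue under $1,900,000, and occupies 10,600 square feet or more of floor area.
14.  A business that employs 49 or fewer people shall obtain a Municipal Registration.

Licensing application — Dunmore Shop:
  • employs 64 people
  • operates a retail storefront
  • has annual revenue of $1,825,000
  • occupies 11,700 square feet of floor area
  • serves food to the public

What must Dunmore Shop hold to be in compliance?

Commercial Authorization, Compliance Authorization, Retail Sales Permit, Trade License

1. floor area 11,700 square feet ≤ 12,100 square feet → Commercial Registration not required.
2. employees 64 > 50; revenue $1,825,000 ≤ $2,750,000 → Commercial License not required.
3. floor area 11,700 square feet > 10,800 square feet; employees 64 ≥ 63 → Compliance Registration not required.
4. employees 64 > 29 → Compliance Authorization required.
5. revenue $1,825,000 > $1,025,000 → Commercial Authorization required.
6. floor area 11,700 square feet > 9,100 square feet; revenue $1,825,000 ≤ $2,925,000 → Trade Registration not required.
7. revenue $1,825,000 ≤ $1,975,000; floor area 11,700 square feet > 8,200 square feet → Small Business Registration not required.
8. serves food to the public; floor area 11,700 square feet < 17,700 square feet → Food Handler License not required.
9. revenue $1,825,000 ≤ $2,225,000 → High-Revenue Authorization not required.
10. operates a retail storefront → Retail Sales Permit required.
11. floor area 11,700 square feet ≥ 9,000 square feet → Operating Registration not required.
12. revenue $1,825,000 ≤ $2,175,000; operates a retail storefront → Standard Registration not required.
13. revenue $1,825,000 < $1,900,000; floor area 11,700 square feet ≥ 10,600 square feet → Trade License required.
14. employees 64 > 49 → Municipal Registration not required.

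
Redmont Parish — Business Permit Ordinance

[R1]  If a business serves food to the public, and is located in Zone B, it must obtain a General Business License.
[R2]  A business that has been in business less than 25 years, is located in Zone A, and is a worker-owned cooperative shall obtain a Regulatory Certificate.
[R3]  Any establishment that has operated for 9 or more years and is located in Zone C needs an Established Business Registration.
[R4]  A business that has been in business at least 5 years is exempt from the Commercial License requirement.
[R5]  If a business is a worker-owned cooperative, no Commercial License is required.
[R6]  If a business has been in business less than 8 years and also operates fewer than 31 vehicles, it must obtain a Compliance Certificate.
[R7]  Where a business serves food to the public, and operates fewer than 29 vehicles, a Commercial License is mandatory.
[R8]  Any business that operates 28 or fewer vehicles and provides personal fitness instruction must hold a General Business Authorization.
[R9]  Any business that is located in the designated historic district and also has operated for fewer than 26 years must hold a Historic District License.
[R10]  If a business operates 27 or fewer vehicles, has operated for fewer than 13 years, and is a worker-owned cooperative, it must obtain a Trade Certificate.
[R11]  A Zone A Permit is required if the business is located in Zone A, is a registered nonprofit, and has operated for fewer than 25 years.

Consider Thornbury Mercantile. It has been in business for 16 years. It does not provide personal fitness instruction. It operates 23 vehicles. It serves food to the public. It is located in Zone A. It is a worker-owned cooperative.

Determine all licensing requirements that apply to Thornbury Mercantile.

Regulatory Certificate

[R1] serves food to the public; is located in Zone A (not: is located in Zone B) → General Business License not required.
[R2] years in business 16 < 25; is located in Zone A; is a worker-owned cooperative → Regulatory Certificate required.
[R3] years in business 16 ≥ 9; is located in Zone A (not: is located in Zone C) → Established Business Registration not required.
[R4] years in business 16 ≥ 5 → exempt from Commercial License.
[R5] is a worker-owned cooperative → exempt from Commercial License.
[R6] years in business 16 ≥ 8; vehicles 23 < 31 → Compliance Certificate not required.
[R7] serves food to the public; vehicles 23 < 29 → Commercial License required.
[R8] vehicles 23 ≤ 28; does not provide personal fitness instruction → General Business Authorization not required.
[R9] is located in Zone A (not: is located in the designated historic district); years in business 16 < 26 → Historic District License not required.
[R10] vehicles 23 ≤ 27; years in business 16 ≥ 13; is a worker-owned cooperative → Trade Certificate not required.
[R11] is located in Zone A; is a worker-owned cooperative (not: is a registered nonprofit); years in business 16 < 25 → Zone A Permit not required.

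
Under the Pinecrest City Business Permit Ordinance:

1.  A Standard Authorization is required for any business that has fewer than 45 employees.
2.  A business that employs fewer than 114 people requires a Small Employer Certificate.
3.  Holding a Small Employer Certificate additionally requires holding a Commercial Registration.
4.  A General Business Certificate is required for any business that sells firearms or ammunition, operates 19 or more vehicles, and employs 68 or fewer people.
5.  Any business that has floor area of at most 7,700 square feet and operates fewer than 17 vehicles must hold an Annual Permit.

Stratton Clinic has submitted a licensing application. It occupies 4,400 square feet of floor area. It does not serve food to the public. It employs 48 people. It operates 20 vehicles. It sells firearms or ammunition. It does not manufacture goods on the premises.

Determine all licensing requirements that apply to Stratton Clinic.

Commercial Registration, General Business Certificate, Small Employer Certificate

1. employees 48 ≥ 45 → Standard Authorization not required.
2. employees 48 < 114 → Small Employer Certificate required.
3. Small Employer Certificate is required → Commercial Registration also required.
4. sells firearms or ammunition; vehicles 20 ≥ 19; employees 48 ≤ 68 → General Business Certificate required.
5. floor area 4,400 square feet ≤ 7,700 square feet; vehicles 20 ≥ 17 → Annual Permit not required.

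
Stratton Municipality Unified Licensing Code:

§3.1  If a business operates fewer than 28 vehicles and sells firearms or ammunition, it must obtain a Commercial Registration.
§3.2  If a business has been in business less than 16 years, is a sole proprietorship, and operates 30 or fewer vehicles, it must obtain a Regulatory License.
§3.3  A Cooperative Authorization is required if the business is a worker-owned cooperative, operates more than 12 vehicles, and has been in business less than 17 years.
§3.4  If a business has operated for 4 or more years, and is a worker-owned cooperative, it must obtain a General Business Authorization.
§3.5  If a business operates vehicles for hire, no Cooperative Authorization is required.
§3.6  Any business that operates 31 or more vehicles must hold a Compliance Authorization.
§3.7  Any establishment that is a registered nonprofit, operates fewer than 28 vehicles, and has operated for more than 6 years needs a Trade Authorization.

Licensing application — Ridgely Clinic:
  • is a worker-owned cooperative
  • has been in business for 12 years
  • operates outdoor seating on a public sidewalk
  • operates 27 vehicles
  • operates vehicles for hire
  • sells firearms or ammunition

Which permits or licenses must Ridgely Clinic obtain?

Commercial Registration, General Business Authorization

§3.1 vehicles 27 < 28; sells firearms or ammunition → Commercial Registration required.
§3.2 years in business 12 < 16; is a worker-owned cooperative (not: is a sole proprietorship); vehicles 27 ≤ 30 → Regulatory License not required.
§3.3 is a worker-owned cooperative; vehicles 27 > 12; years in business 12 < 17 → Cooperative Authorization required.
§3.4 years in business 12 ≥ 4; is a worker-owned cooperative → General Business Authorization required.
§3.5 operates vehicles for hire → exempt from Cooperative Authorization.
§3.6 vehicles 27 < 31 → Compliance Authorization not required.
§3.7 is a worker-owned cooperative (not: is a registered nonprofit); vehicles 27 < 28; years in business 12 > 6 → Trade Authorization not required.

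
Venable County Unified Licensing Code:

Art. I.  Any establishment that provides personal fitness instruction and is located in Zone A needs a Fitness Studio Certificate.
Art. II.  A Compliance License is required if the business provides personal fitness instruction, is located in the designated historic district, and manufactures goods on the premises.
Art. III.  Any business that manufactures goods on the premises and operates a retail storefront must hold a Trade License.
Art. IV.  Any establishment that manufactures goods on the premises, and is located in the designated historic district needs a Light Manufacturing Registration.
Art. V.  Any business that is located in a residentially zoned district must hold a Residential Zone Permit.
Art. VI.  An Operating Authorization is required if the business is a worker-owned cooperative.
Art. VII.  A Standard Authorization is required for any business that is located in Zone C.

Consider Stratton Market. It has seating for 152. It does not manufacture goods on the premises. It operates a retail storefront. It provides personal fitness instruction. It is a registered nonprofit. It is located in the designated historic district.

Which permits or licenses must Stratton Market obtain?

None

Art. I. provides personal fitness instruction; is located in the designated historic district (not: is located in Zone A) → Fitness Studio Certificate not required.
Art. II. provides personal fitness instruction; is located in the designated historic district; does not manufacture goods on the premises → Compliance License not required.
Art. III. does not manufacture goods on the premises; operates a retail storefront → Trade License not required.
Art. IV. does not manufacture goods on the premises; is located in the designated historic district → Light Manufacturing Registration not required.
Art. V. is located in the designated historic district (not: is located in a residentially zoned district) → Residential Zone Permit not required.
Art. VI. is a registered nonprofit (not: is a worker-owned cooperative) → Operating Authorization not required.
Art. VII. is located in the designated historic district (not: is located in Zone C) → Standard Authorization not required.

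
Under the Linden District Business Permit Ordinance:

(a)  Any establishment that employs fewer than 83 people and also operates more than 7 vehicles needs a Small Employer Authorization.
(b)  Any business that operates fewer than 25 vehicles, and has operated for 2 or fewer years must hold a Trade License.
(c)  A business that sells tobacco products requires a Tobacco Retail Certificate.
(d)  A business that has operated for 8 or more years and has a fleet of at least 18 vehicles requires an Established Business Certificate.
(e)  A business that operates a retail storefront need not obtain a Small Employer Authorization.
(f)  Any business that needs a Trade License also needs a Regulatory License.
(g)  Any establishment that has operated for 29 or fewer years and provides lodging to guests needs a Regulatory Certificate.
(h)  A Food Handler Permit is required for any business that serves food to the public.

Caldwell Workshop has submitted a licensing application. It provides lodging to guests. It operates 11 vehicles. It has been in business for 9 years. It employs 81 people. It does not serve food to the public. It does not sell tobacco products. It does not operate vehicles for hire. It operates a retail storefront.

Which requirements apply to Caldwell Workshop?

Regulatory Certificate

(a) employees 81 < 83; vehicles 11 > 7 → Small Employer Authorization required.
(b) vehicles 11 < 25; years in business 9 > 2 → Trade License not required.
(c) does not sell tobacco products → Tobacco Retail Certificate not required.
(d) years in business 9 ≥ 8; vehicles 11 < 18 → Established Business Certificate not required.
(e) operates a retail storefront → exempt from Small Employer Authorization.
(f) Trade License is not required → no effect.
(g) years in business 9 ≤ 29; provides lodging to guests → Regulatory Certificate required.
(h) does not serve food to the public → Food Handler Permit not required.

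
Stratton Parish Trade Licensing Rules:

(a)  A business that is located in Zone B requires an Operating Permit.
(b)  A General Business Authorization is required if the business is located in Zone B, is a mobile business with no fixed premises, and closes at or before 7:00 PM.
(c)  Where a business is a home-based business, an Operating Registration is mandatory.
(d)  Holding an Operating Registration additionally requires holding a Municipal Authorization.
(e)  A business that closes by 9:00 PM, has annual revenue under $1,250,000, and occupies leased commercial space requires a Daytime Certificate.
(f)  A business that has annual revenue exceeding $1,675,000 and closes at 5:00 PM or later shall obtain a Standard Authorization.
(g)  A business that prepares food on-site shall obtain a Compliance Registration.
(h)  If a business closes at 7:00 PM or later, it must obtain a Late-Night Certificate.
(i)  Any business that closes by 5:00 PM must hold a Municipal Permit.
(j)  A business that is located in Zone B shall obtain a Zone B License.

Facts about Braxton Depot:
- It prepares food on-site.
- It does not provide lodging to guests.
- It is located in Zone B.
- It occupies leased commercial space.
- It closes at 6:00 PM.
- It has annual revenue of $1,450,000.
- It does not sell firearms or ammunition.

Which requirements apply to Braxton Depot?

Compliance Registration, Operating Permit, Zone B License

(a) is located in Zone B → Operating Permit required.
(b) is located in Zone B; occupies leased commercial space (not: is a mobile business with no fixed premises); closes 6:00 PM, at/before 7:00 PM → General Business Authorization not required.
(c) occupies leased commercial space (not: is a home-based business) → Operating Registration not required.
(d) Operating Registration is not required → no effect.
(e) closes 6:00 PM, at/before 9:00 PM; revenue $1,450,000 ≥ $1,250,000; occupies leased commercial space → Daytime Certificate not required.
(f) revenue $1,450,000 ≤ $1,675,000; closes 6:00 PM, after 5:00 PM → Standard Authorization not required.
(g) prepares food on-site → Compliance Registration required.
(h) closes 6:00 PM, at/before 7:00 PM → Late-Night Certificate not required.
(i) closes 6:00 PM, after 5:00 PM → Municipal Permit not required.
(j) is located in Zone B → Zone B License required.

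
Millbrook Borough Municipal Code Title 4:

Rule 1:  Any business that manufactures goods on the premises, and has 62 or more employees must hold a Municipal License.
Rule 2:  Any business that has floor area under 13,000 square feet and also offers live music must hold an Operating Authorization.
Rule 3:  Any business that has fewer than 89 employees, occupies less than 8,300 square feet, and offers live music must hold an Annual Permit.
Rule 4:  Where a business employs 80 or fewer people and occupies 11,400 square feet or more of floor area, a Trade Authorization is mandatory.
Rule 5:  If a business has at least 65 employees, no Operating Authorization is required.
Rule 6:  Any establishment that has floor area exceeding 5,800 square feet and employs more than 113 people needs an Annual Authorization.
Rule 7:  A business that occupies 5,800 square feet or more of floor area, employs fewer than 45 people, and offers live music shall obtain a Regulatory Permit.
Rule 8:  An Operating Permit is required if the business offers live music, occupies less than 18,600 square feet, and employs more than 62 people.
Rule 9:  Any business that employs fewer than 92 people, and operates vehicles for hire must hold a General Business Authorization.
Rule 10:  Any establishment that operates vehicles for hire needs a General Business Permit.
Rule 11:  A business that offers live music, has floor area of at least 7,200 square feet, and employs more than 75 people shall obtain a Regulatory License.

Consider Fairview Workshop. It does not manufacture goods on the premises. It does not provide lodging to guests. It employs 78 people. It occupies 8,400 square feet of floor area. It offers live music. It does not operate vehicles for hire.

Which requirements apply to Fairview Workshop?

Rule 1: does not manufacture goods on the premises; employees 78 ≥ 62 → Municipal License not required.
Rule 2: floor area 8,400 square feet < 13,000 square feet; offers live music → Operating Authorization required.
Rule 3: employees 78 < 89; floor area 8,400 square feet ≥ 8,300 square feet; offers live music → Annual Permit not required.
Rule 4: employees 78 ≤ 80; floor area 8,400 square feet < 11,400 square feet → Trade Authorization not required.
Rule 5: employees 78 ≥ 65 → exempt from Operating Authorization.
Rule 6: floor area 8,400 square feet > 5,800 square feet; employees 78 ≤ 113 → Annual Authorization not required.
Rule 7: floor area 8,400 square feet ≥ 5,800 square feet; employees 78 ≥ 45; offers live music → Regulatory Permit not required.
Rule 8: offers live music; floor area 8,400 square feet < 18,600 square feet; employees 78 > 62 → Operating Permit required.
Rule 9: employees 78 < 92; does not operate vehicles for hire → General Business Authorization not required.
Rule 10: does not operate vehicles for hire → General Business Permit not required.
Rule 11: offers live music; floor area 8,400 square feet ≥ 7,200 square feet; employees 78 > 75 → Regulatory License required.

Operating Permit, Regulatory License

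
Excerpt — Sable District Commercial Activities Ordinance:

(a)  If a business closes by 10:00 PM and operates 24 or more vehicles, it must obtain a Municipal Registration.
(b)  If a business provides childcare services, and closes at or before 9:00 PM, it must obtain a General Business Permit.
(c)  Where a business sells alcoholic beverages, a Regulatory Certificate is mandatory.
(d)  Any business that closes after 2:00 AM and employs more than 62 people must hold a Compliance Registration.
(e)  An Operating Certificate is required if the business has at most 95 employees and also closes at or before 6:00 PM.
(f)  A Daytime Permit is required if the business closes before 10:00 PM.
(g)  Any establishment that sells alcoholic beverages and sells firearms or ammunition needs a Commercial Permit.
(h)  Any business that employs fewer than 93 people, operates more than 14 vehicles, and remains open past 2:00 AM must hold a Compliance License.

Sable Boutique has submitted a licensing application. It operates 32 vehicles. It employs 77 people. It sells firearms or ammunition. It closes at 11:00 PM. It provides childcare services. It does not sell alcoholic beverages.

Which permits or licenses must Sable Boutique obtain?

(a) closes 11:00 PM, after 10:00 PM; vehicles 32 ≥ 24 → Municipal Registration not required.
(b) provides childcare services; closes 11:00 PM, after 9:00 PM → General Business Permit not required.
(c) does not sell alcoholic beverages → Regulatory Certificate not required.
(d) closes 11:00 PM, at/before 2:00 AM; employees 77 > 62 → Compliance Registration not required.
(e) employees 77 ≤ 95; closes 11:00 PM, after 6:00 PM → Operating Certificate not required.
(f) closes 11:00 PM, after 10:00 PM → Daytime Permit not required.
(g) does not sell alcoholic beverages; sells firearms or ammunition → Commercial Permit not required.
(h) employees 77 < 93; vehicles 32 > 14; closes 11:00 PM, at/before 2:00 AM → Compliance License not required.

None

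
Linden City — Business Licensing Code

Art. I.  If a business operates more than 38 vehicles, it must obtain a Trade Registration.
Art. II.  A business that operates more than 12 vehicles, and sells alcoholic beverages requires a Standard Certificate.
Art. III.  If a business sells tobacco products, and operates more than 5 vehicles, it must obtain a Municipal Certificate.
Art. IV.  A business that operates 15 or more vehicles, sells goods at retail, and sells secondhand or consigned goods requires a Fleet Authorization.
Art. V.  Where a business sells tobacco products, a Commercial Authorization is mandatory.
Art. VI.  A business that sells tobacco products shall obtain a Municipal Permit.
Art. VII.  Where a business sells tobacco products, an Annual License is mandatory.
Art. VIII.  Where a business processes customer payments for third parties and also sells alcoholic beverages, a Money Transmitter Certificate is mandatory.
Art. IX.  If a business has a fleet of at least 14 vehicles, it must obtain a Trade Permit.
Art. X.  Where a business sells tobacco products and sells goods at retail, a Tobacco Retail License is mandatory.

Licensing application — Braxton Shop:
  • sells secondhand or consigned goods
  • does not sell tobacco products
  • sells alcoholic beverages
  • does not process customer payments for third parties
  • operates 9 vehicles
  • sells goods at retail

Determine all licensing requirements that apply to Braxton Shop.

None

Art. I. vehicles 9 ≤ 38 → Trade Registration not required.
Art. II. vehicles 9 ≤ 12; sells alcoholic beverages → Standard Certificate not required.
Art. III. does not sell tobacco products; vehicles 9 > 5 → Municipal Certificate not required.
Art. IV. vehicles 9 < 15; sells goods at retail; sells secondhand or consigned goods → Fleet Authorization not required.
Art. V. does not sell tobacco products → Commercial Authorization not required.
Art. VI. does not sell tobacco products → Municipal Permit not required.
Art. VII. does not sell tobacco products → Annual License not required.
Art. VIII. does not process customer payments for third parties; sells alcoholic beverages → Money Transmitter Certificate not required.
Art. IX. vehicles 9 < 14 → Trade Permit not required.
Art. X. does not sell tobacco products; sells goods at retail → Tobacco Retail License not required.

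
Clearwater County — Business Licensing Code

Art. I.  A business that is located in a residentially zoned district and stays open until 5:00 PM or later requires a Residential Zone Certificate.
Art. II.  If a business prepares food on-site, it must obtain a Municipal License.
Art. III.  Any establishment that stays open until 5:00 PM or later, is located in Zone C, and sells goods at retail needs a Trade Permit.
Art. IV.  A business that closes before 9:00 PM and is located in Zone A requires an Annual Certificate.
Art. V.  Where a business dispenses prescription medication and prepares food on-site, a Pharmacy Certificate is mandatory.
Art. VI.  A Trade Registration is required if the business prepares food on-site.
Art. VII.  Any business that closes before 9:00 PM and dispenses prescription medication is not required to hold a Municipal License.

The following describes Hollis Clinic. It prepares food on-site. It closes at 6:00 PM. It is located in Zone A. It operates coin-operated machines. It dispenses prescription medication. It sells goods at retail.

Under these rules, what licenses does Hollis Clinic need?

Art. I. is located in Zone A (not: is located in a residentially zoned district); closes 6:00 PM, after 5:00 PM → Residential Zone Certificate not required.
Art. II. prepares food on-site → Municipal License required.
Art. III. closes 6:00 PM, after 5:00 PM; is located in Zone A (not: is located in Zone C); sells goods at retail → Trade Permit not required.
Art. IV. closes 6:00 PM, at/before 9:00 PM; is located in Zone A → Annual Certificate required.
Art. V. dispenses prescription medication; prepares food on-site → Pharmacy Certificate required.
Art. VI. prepares food on-site → Trade Registration required.
Art. VII. closes 6:00 PM, at/before 9:00 PM; dispenses prescription medication → exempt from Municipal License.

Annual Certificate, Pharmacy Certificate, Trade Registration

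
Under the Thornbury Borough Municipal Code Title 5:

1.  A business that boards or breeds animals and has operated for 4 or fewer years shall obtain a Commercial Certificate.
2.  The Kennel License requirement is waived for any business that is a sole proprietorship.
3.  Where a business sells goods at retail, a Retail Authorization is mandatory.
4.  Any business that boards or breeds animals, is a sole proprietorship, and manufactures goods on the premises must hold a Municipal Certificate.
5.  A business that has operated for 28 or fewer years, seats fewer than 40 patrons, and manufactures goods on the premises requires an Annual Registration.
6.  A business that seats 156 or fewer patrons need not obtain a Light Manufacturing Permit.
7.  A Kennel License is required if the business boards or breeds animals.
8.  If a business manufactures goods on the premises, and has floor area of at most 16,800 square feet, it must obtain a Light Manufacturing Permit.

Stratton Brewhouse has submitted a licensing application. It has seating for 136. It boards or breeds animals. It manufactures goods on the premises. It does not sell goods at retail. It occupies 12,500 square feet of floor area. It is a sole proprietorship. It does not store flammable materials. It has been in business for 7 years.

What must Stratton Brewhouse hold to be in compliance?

Municipal Certificate

1. boards or breeds animals; years in business 7 > 4 → Commercial Certificate not required.
2. is a sole proprietorship → exempt from Kennel License.
3. does not sell goods at retail → Retail Authorization not required.
4. boards or breeds animals; is a sole proprietorship; manufactures goods on the premises → Municipal Certificate required.
5. years in business 7 ≤ 28; seating 136 ≥ 40; manufactures goods on the premises → Annual Registration not required.
6. seating 136 ≤ 156 → exempt from Light Manufacturing Permit.
7. boards or breeds animals → Kennel License required.
8. manufactures goods on the premises; floor area 12,500 square feet ≤ 16,800 square feet → Light Manufacturing Permit required.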